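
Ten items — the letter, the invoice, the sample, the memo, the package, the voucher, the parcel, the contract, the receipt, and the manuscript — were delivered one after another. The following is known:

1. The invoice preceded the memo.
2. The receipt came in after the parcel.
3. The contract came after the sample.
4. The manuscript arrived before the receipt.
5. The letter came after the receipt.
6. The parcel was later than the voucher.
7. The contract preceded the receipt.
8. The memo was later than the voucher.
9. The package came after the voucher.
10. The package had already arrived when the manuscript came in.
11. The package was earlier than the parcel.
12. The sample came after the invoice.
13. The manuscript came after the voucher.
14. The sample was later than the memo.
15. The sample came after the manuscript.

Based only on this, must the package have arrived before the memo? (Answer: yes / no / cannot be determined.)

No chain of stated constraints runs from the package to the memo, and none runs from the memo to the package either.
So the relative order of the package and the memo is not fixed by the given facts.

cannot be determined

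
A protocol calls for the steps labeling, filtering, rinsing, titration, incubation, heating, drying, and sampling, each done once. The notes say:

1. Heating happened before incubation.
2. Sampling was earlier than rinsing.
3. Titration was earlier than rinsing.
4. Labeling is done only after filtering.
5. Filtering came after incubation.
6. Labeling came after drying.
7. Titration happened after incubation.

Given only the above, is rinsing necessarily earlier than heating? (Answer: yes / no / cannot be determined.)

Tracing the constraints gives heating → incubation → titration → rinsing, so heating must come before rinsing.
That means rinsing cannot be before heating.

no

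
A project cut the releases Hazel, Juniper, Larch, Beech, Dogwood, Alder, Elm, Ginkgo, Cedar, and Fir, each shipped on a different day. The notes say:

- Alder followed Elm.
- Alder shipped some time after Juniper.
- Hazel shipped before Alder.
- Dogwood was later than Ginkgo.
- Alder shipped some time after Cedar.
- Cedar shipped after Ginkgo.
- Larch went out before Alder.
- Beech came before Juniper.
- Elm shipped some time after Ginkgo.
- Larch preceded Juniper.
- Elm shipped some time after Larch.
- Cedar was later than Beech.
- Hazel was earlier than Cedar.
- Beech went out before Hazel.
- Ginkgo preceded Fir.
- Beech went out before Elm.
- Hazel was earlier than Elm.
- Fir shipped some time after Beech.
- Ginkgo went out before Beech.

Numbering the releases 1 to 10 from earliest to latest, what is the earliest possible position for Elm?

5

Beech, Ginkgo, Hazel, and Larch must all come before Elm — 4 forced predecessors.
Nothing else is forced ahead of Elm, so its earliest slot is position 4 + 1 = 5.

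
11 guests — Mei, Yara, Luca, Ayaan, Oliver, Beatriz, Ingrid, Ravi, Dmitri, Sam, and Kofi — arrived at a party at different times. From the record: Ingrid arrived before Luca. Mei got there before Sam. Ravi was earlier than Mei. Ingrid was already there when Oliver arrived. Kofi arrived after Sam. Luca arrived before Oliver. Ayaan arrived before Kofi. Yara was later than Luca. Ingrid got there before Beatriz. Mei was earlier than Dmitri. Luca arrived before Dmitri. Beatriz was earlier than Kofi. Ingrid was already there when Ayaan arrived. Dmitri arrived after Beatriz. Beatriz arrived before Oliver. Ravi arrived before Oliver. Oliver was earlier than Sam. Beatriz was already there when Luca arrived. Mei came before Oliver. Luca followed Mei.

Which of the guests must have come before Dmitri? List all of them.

Beatriz, Ingrid, Luca, Mei, Ravi

Directly stated before Dmitri: Beatriz, Luca, and Mei.
Ingrid reaches Dmitri via Ingrid → Beatriz → Dmitri.
Ravi reaches Dmitri via Ravi → Mei → Dmitri.
No chain forces Kofi (or any of the others) ahead of Dmitri.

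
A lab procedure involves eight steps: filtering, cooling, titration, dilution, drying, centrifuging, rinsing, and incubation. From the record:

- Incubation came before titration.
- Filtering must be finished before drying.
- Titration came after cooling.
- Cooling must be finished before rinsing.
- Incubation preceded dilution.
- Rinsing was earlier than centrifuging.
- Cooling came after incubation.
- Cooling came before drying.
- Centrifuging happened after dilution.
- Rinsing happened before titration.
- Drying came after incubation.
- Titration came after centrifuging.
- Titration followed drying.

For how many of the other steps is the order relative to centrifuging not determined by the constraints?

Forced before centrifuging: cooling, dilution, incubation, and rinsing; forced after centrifuging: titration.
That leaves drying and filtering with no forced order relative to centrifuging — 2.

2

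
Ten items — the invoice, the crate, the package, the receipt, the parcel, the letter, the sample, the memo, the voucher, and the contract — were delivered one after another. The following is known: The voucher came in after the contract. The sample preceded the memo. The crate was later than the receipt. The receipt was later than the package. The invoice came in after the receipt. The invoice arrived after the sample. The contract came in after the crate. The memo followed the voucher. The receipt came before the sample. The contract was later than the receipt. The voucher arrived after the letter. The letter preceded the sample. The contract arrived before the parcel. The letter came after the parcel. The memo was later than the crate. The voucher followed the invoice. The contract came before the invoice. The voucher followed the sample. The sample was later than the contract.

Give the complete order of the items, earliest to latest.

The constraints fix every adjacent pair, so only one ordering works:
the package → the receipt → the crate → the contract → the parcel → the letter → the sample → the invoice → the voucher → the memo.

the package, the receipt, the crate, the contract, the parcel, the letter, the sample, the invoice, the voucher, the memo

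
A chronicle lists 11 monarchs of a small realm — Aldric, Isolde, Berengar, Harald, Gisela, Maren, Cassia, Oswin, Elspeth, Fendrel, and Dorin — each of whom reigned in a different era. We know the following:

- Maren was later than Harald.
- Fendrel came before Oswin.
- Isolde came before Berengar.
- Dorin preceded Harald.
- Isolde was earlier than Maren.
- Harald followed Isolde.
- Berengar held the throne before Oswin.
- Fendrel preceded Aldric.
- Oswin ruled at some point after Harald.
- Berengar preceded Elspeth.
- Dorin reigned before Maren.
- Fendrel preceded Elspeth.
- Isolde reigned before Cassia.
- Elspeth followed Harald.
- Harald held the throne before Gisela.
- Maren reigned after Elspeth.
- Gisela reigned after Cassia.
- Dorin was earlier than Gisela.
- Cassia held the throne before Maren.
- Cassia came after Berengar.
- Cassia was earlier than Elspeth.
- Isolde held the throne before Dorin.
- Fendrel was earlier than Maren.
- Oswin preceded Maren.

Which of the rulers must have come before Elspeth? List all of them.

Directly stated before Elspeth: Berengar, Cassia, Fendrel, and Harald.
Dorin reaches Elspeth via Dorin → Harald → Elspeth.
Isolde reaches Elspeth via Isolde → Harald → Elspeth.
No chain forces Gisela (or any of the others) ahead of Elspeth.

Berengar, Cassia, Dorin, Fendrel, Harald, Isolde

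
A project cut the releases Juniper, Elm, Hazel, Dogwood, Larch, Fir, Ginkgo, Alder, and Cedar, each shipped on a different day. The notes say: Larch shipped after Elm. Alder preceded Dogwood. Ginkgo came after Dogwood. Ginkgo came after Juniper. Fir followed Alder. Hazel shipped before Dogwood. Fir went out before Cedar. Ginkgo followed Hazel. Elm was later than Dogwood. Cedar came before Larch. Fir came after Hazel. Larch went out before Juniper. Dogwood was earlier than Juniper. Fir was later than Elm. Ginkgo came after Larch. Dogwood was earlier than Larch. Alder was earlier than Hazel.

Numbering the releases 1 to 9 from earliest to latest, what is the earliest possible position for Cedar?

6

Alder, Dogwood, Elm, Fir, and Hazel must all come before Cedar — 5 forced predecessors.
Nothing else is forced ahead of Cedar, so its earliest slot is position 5 + 1 = 6.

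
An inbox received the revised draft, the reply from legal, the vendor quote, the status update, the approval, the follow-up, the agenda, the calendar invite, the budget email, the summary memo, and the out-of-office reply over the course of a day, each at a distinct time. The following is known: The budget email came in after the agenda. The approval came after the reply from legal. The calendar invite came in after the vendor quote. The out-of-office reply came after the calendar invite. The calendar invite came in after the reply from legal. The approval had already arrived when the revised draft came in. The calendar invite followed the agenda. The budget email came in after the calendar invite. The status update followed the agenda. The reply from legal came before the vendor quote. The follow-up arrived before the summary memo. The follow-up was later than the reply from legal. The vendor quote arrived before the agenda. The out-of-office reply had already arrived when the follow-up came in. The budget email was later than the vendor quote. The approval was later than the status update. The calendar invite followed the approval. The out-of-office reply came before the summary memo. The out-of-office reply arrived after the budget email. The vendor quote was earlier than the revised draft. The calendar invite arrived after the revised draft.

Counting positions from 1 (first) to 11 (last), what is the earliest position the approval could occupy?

The agenda, the reply from legal, the status update, and the vendor quote must all come before the approval — 4 forced predecessors.
Nothing else is forced ahead of the approval, so its earliest slot is position 4 + 1 = 5.

5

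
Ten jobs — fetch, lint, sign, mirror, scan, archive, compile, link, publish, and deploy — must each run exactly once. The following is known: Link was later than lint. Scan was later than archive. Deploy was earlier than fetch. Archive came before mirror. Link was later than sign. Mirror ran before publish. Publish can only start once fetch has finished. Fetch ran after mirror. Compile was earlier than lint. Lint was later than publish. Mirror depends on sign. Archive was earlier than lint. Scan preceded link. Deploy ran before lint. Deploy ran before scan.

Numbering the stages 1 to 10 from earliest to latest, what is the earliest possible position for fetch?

5

Archive, deploy, mirror, and sign must all come before fetch — 4 forced predecessors.
Nothing else is forced ahead of fetch, so its earliest slot is position 4 + 1 = 5.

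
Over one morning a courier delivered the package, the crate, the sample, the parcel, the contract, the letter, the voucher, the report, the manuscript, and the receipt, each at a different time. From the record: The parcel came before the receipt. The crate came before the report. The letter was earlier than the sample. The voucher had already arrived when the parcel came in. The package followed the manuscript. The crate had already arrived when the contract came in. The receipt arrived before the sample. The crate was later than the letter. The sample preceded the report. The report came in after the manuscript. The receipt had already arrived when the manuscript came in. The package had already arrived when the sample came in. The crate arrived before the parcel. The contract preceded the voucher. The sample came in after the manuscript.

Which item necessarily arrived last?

Every other item has a chain of constraints placing it before the report, so the report is last.

the report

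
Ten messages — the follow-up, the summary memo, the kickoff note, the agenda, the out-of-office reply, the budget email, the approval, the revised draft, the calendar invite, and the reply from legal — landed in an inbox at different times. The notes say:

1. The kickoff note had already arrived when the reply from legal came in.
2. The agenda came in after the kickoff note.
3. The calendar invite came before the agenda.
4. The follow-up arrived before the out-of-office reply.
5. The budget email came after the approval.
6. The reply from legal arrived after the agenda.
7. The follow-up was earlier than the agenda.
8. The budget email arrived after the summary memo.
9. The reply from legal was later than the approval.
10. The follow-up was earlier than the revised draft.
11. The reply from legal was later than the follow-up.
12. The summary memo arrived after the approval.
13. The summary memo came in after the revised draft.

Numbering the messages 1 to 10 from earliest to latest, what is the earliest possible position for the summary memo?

4

The approval, the follow-up, and the revised draft must all come before the summary memo — 3 forced predecessors.
Nothing else is forced ahead of the summary memo, so its earliest slot is position 3 + 1 = 4.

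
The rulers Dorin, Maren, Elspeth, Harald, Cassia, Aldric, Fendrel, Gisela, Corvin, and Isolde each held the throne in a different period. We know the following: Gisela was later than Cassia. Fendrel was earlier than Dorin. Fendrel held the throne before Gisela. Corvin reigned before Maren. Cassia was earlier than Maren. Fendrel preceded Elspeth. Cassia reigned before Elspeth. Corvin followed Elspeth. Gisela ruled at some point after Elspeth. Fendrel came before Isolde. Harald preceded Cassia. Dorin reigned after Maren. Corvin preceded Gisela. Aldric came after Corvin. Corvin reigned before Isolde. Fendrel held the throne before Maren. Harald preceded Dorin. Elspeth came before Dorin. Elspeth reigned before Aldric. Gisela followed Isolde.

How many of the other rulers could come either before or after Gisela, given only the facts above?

3

Forced before Gisela: Cassia, Corvin, Elspeth, Fendrel, Harald, and Isolde.
That leaves Aldric, Dorin, and Maren with no forced order relative to Gisela — 3.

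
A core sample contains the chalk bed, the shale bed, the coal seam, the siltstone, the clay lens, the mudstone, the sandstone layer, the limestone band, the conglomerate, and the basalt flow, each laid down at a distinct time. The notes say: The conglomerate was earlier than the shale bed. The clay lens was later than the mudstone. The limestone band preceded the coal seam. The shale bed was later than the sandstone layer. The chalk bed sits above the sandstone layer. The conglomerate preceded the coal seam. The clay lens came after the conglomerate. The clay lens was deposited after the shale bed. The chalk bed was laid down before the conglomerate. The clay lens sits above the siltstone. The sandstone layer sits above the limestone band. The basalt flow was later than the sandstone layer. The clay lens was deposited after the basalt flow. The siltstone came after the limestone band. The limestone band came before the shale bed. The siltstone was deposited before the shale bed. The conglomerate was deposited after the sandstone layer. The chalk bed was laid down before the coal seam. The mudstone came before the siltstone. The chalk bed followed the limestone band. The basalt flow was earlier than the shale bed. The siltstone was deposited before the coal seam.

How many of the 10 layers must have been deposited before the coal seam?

Directly stated before the coal seam: the chalk bed, the conglomerate, the limestone band, and the siltstone.
The mudstone reaches the coal seam via the mudstone → the siltstone → the coal seam.
The sandstone layer reaches the coal seam via the sandstone layer → the chalk bed → the coal seam.
That's the chalk bed, the conglomerate, the limestone band, the mudstone, the sandstone layer, and the siltstone — 6 in all.

6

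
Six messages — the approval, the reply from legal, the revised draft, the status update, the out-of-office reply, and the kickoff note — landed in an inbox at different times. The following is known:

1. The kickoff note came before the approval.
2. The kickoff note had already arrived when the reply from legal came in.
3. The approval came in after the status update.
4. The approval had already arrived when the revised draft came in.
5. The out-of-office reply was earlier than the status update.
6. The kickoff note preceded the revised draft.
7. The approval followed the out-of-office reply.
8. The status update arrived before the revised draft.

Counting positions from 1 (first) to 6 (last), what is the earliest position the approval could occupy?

The kickoff note, the out-of-office reply, and the status update must all come before the approval — 3 forced predecessors.
Nothing else is forced ahead of the approval, so its earliest slot is position 3 + 1 = 4.

4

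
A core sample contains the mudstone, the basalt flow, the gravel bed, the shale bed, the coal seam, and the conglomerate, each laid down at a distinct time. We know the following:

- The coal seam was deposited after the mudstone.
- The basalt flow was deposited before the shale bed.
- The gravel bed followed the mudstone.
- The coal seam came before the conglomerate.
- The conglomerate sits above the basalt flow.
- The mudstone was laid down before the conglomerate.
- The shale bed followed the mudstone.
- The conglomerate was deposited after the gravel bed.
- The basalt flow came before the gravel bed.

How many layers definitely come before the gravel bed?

2

Directly stated before the gravel bed: the basalt flow and the mudstone.
That's the basalt flow and the mudstone — 2 in all.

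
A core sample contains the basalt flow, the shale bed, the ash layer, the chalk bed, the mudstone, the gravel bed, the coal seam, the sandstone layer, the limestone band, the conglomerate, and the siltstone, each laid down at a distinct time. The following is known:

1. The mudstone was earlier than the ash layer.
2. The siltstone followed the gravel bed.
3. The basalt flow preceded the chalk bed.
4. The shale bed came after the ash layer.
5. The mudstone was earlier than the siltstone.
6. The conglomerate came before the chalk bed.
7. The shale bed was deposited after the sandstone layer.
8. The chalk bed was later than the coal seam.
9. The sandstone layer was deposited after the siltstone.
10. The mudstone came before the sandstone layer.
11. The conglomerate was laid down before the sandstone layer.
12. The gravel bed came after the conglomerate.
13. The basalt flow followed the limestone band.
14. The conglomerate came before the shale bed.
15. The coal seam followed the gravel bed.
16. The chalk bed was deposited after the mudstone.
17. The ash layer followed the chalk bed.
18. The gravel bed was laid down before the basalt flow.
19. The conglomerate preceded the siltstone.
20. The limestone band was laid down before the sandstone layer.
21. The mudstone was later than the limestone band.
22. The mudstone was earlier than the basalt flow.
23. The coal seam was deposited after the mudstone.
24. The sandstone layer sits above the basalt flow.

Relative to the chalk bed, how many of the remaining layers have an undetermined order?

Forced before the chalk bed: the basalt flow, the coal seam, the conglomerate, the gravel bed, the limestone band, and the mudstone; forced after the chalk bed: the ash layer and the shale bed.
That leaves the sandstone layer and the siltstone with no forced order relative to the chalk bed — 2.

2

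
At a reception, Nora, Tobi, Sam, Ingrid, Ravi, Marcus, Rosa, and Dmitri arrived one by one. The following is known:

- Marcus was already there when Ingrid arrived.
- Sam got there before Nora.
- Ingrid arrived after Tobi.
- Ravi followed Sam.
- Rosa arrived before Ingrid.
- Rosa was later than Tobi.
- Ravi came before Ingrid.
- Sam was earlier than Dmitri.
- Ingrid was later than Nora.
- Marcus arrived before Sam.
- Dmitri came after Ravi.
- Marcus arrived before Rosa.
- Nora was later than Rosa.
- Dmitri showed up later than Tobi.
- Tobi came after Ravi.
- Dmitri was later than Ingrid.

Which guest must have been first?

Marcus has a chain of constraints placing them before every other guest, so Marcus must be first.

Marcus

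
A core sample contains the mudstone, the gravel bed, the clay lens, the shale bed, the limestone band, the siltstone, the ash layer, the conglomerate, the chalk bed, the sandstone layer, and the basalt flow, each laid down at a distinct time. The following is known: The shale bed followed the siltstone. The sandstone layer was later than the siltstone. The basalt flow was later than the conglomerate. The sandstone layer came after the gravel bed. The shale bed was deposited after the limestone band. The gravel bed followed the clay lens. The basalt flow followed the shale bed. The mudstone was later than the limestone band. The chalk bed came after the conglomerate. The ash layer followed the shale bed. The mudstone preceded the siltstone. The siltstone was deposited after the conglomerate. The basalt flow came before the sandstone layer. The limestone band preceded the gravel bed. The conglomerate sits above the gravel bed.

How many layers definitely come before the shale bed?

6

Directly stated before the shale bed: the limestone band and the siltstone.
The clay lens reaches the shale bed via the clay lens → the gravel bed → the conglomerate → the siltstone → the shale bed.
The conglomerate reaches the shale bed via the conglomerate → the siltstone → the shale bed.
The gravel bed reaches the shale bed via the gravel bed → the conglomerate → the siltstone → the shale bed.
Likewise the mudstone reaches the shale bed by chaining the stated constraints.
That's the clay lens, the conglomerate, the gravel bed, the limestone band, the mudstone, and the siltstone — 6 in all.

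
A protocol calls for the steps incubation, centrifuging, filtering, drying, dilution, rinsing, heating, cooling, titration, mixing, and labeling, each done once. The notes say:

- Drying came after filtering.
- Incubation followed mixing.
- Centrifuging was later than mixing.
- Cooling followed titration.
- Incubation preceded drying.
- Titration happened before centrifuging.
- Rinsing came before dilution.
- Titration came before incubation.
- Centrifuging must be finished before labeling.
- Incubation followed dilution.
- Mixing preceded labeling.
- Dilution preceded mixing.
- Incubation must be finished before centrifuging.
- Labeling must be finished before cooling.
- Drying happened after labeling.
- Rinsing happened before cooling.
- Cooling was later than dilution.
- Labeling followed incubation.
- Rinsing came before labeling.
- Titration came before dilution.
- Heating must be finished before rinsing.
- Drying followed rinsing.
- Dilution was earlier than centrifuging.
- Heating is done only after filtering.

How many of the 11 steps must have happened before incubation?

6

Directly stated before incubation: dilution, mixing, and titration.
Filtering reaches incubation via filtering → heating → rinsing → dilution → incubation.
Heating reaches incubation via heating → rinsing → dilution → incubation.
Rinsing reaches incubation via rinsing → dilution → incubation.
No chain forces labeling (or any of the others) ahead of incubation.
That's dilution, filtering, heating, mixing, rinsing, and titration — 6 in all.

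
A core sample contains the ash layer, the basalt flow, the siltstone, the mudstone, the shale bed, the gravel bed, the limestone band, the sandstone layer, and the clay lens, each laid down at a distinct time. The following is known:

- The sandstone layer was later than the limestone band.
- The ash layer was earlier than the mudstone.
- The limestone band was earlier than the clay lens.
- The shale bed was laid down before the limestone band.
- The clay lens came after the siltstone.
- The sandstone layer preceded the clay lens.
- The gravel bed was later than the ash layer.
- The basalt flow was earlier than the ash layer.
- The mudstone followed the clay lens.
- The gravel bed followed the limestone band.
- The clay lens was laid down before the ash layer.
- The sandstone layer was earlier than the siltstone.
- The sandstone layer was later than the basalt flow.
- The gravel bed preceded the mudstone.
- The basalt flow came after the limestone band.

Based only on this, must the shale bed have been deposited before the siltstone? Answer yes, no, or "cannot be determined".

Chain the constraints: the shale bed → the limestone band → the sandstone layer → the siltstone. Each link is directly stated, so the shale bed comes before the siltstone.

yes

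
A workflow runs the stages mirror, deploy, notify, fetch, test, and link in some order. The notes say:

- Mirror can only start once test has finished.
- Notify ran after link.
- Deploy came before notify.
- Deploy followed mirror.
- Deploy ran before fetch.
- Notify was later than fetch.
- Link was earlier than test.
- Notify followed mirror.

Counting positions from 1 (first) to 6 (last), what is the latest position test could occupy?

Test must come before deploy, fetch, mirror, and notify — 4 stages forced after it.
Everything else can be placed before test in some valid order, so test can sit as late as position 6 − 4 = 2.

2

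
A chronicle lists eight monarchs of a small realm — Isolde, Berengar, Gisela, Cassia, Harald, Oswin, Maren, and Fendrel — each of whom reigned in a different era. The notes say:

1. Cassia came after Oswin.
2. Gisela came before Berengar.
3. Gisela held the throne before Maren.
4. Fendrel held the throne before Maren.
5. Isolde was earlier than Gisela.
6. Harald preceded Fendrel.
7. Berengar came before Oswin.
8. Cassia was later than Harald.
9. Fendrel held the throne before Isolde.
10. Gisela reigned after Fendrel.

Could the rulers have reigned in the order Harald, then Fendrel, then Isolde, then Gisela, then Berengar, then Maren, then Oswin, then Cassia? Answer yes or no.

yes

Check each stated constraint against the proposed order — e.g. Fendrel is ahead of Maren; Harald is ahead of Cassia. Every pair is in the required order; nothing is violated.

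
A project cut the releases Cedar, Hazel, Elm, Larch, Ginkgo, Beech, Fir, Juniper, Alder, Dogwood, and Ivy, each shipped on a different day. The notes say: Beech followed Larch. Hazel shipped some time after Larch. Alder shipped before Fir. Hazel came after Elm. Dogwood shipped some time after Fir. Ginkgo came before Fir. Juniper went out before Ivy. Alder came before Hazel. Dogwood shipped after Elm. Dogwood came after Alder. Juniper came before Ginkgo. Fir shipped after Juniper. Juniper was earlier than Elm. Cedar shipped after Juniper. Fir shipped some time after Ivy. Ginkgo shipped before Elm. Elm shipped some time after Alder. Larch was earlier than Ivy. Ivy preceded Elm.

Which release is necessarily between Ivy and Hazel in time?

Elm

Tracing the constraints gives Ivy → Elm → Hazel, so Elm sits after Ivy and before Hazel.
No other release is forced both after Ivy and before Hazel.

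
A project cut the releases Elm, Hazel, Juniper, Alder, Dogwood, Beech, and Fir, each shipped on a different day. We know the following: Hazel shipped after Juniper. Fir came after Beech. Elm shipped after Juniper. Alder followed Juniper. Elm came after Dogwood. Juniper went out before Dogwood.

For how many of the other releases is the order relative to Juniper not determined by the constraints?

Forced after Juniper: Alder, Dogwood, Elm, and Hazel.
That leaves Beech and Fir with no forced order relative to Juniper — 2.

2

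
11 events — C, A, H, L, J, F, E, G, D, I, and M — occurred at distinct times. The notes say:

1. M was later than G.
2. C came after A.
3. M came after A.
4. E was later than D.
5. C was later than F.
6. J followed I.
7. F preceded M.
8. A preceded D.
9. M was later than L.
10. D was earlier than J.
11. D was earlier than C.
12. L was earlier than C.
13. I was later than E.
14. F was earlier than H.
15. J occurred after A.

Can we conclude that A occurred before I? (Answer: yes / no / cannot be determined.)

Chain the constraints: A → D → E → I. Each link is directly stated, so A comes before I.

yes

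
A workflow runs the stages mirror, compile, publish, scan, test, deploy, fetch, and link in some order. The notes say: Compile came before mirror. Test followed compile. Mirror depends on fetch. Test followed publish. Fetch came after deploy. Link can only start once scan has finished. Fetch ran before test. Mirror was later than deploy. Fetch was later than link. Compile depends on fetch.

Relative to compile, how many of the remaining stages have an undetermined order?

1

Forced before compile: deploy, fetch, link, and scan; forced after compile: mirror and test.
That leaves publish with no forced order relative to compile — 1.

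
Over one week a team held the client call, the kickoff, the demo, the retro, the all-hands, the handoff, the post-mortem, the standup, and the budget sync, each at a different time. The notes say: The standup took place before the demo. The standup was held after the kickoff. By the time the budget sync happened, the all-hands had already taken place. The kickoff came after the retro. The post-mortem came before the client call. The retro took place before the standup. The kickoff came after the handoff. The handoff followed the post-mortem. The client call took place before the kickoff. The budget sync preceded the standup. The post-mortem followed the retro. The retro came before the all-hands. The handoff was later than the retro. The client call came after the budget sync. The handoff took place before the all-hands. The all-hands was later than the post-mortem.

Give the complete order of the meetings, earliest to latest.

the retro, the post-mortem, the handoff, the all-hands, the budget sync, the client call, the kickoff, the standup, the demo

The constraints fix every adjacent pair, so only one ordering works:
the retro → the post-mortem → the handoff → the all-hands → the budget sync → the client call → the kickoff → the standup → the demo.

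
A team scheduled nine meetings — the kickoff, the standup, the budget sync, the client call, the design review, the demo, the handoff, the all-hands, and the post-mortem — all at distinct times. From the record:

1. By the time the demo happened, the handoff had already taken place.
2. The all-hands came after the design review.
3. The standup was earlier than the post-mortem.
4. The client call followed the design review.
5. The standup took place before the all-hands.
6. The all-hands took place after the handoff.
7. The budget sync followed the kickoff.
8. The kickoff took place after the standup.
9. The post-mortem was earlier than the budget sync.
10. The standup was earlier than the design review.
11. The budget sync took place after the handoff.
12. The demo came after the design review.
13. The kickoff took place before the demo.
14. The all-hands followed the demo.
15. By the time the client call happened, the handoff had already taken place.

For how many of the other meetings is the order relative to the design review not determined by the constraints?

Forced before the design review: the standup; forced after the design review: the all-hands, the client call, and the demo.
That leaves the budget sync, the handoff, the kickoff, and the post-mortem with no forced order relative to the design review — 4.

4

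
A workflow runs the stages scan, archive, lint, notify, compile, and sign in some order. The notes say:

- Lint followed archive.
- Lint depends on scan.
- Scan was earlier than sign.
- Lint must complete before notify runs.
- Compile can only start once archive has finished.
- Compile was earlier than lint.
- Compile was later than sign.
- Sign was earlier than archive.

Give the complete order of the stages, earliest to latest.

scan, sign, archive, compile, lint, notify

The constraints fix every adjacent pair, so only one ordering works:
scan → sign → archive → compile → lint → notify.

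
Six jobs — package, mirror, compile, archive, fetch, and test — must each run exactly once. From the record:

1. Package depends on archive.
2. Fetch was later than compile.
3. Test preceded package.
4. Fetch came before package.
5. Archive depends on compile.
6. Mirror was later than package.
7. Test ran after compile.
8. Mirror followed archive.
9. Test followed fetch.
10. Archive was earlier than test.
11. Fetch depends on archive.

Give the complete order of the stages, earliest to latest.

The constraints fix every adjacent pair, so only one ordering works:
compile → archive → fetch → test → package → mirror.

compile, archive, fetch, test, package, mirror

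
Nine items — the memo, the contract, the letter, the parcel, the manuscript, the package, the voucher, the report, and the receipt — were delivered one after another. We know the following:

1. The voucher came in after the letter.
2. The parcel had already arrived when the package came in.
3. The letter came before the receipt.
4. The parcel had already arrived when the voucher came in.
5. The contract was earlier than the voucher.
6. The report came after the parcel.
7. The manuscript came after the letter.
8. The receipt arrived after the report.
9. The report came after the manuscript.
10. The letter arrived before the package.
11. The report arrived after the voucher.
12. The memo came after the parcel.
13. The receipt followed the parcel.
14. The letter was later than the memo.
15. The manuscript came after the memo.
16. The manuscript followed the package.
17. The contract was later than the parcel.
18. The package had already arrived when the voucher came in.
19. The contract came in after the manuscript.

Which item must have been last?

Every other item has a chain of constraints placing it before the receipt, so the receipt is last.

the receipt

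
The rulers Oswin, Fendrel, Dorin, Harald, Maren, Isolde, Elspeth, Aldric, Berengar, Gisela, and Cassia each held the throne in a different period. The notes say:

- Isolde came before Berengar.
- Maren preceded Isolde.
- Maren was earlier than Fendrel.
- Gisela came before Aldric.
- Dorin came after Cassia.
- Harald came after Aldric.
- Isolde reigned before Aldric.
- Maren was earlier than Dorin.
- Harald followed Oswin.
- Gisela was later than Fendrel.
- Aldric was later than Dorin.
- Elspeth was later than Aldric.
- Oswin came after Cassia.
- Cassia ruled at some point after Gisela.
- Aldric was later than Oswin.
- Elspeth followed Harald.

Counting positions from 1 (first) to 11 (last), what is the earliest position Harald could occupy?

Aldric, Cassia, Dorin, Fendrel, Gisela, Isolde, Maren, and Oswin must all come before Harald — 8 forced predecessors.
Nothing else is forced ahead of Harald, so their earliest slot is position 8 + 1 = 9.

9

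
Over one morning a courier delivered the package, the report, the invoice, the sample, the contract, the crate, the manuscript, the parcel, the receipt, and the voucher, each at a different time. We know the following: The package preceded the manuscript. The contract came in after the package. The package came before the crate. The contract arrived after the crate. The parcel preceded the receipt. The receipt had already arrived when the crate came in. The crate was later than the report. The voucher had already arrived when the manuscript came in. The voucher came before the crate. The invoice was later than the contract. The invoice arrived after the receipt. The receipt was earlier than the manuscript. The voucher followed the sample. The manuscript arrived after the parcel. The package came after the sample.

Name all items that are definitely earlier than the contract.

Directly stated before the contract: the crate and the package.
The parcel reaches the contract via the parcel → the receipt → the crate → the contract.
The receipt reaches the contract via the receipt → the crate → the contract.
The report reaches the contract via the report → the crate → the contract.
Likewise the sample and the voucher each reach the contract by chaining the stated constraints.
No chain forces the invoice (or any of the others) ahead of the contract.

the crate, the package, the parcel, the receipt, the report, the sample, the voucher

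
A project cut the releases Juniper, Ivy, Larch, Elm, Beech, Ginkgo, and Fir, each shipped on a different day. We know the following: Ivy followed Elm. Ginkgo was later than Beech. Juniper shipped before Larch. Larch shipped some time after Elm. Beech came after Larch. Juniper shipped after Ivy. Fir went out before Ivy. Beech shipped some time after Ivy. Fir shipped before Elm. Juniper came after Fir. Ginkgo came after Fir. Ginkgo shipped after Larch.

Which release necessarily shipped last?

Ginkgo

Every other release has a chain of constraints placing it before Ginkgo, so Ginkgo is last.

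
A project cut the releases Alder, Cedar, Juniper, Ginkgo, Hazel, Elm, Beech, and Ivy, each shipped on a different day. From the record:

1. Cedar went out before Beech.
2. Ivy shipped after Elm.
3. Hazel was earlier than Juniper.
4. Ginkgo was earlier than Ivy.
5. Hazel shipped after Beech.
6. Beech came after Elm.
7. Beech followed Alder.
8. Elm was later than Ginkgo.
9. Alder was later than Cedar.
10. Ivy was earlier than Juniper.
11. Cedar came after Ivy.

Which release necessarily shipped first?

Ginkgo

Ginkgo has a chain of constraints placing it before every other release, so Ginkgo must be first.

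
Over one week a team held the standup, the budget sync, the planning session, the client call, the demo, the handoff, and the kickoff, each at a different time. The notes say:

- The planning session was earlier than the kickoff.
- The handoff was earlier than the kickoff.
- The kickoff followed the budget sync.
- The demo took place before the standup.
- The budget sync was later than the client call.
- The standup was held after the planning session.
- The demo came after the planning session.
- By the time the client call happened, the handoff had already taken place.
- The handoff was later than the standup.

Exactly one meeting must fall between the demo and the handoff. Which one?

the standup

Tracing the constraints gives the demo → the standup → the handoff, so the standup sits after the demo and before the handoff.
No other meeting is forced both after the demo and before the handoff.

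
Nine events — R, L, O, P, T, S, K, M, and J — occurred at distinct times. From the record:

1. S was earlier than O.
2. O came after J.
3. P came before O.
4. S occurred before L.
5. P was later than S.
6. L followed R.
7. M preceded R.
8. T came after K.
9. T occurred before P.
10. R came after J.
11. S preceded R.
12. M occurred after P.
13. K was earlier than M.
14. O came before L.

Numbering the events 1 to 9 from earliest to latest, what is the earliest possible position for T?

K must come before T — 1 forced predecessor.
Nothing else is forced ahead of T, so its earliest slot is position 1 + 1 = 2.

2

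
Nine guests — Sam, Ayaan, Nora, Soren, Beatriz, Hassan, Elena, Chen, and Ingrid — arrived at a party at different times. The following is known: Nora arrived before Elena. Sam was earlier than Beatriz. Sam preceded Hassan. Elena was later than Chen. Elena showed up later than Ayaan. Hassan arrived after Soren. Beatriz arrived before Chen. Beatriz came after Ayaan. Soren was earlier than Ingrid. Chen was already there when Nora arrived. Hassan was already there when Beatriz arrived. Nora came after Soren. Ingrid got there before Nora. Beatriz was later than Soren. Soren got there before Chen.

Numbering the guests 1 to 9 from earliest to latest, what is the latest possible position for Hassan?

Hassan must come before Beatriz, Chen, Elena, and Nora — 4 guests forced after them.
Everything else can be placed before Hassan in some valid order, so Hassan can sit as late as position 9 − 4 = 5.

5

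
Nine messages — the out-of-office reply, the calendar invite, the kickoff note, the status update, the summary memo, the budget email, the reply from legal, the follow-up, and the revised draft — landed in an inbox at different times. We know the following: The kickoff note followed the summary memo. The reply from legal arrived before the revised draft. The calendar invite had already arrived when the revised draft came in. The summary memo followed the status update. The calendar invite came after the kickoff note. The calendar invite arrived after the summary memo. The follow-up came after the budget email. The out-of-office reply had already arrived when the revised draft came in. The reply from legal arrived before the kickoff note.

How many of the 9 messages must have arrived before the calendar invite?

4

Directly stated before the calendar invite: the kickoff note and the summary memo.
The reply from legal reaches the calendar invite via the reply from legal → the kickoff note → the calendar invite.
The status update reaches the calendar invite via the status update → the summary memo → the calendar invite.
That's the kickoff note, the reply from legal, the status update, and the summary memo — 4 in all.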